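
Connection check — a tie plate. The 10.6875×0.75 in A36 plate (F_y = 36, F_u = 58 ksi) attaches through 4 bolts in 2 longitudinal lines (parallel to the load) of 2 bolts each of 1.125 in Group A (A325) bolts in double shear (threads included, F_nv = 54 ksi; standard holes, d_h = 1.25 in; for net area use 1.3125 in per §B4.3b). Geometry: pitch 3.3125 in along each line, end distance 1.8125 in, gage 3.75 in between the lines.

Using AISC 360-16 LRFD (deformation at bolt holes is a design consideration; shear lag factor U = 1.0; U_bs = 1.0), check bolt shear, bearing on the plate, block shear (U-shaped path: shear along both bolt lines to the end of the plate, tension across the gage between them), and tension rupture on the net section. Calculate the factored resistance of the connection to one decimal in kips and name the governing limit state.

Bolt shear: A_b = π(1.125)²/4 = 0.99402 in². φR_n = 0.75 × 54 × 0.99402 × 4 × 2 = 322.1 kips.
Bearing (0.75 in plate, F_u = 58 ksi): end bolts L_c = 1.8125 − 1.25/2 = 1.1875, R_n = min(1.2×1.1875×0.75×58, 2.4×1.125×0.75×58) = 61.988 kips/bolt; interior L_c = 3.3125 − 1.25 = 2.0625, R_n = 107.66 kips/bolt. φR_n = 0.75 × (2×61.988 + 2×107.66) = 254.5 kips.
Block shear: shear path 2×[1.8125+1×3.3125] = 2×5.125 in, A_gv = 7.6875, A_nv = 2×(5.125 − 1.5×1.3125)×0.75 = 4.7344 in²; tension across gage: (3.75 − 1×1.3125)×0.75 = 1.8281 in². R_n = min(0.6×58×4.7344, 0.6×36×7.6875) + 1.0×58×1.8281 = min(164.76, 166.05) + 106.03 = 270.79 kips. φR_n = 0.75 × 270.79 = 203.1 kips.
Tension rupture (net): A_n = (10.6875 − 2×1.3125)×0.75 = 6.0469 in² (U = 1.0, A_e = A_n). φR_n = 0.75 × 58 × 6.0469 = 263.0 kips.
Governing: min(322.1, 254.5, 203.1, 263.0) = 203.1 kips → block shear.

203.1 kips (block shear governs)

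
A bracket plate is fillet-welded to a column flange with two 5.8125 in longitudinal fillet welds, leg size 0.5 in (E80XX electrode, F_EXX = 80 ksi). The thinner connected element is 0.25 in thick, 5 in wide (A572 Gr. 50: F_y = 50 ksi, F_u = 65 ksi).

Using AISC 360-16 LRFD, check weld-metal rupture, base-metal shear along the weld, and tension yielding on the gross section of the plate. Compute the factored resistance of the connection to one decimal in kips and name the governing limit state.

56.3 kips (gross-section yield governs)

Weld metal: throat = 0.707×0.5 = 0.3535 in, L = 2×5.8125 = 11.625 in. φR_n = 0.75 × 0.6 × 80 × 0.3535 × 11.625 = 147.9 kips.
Base metal shear (0.25 in plate): yield φR_n = 1.0×0.6×50×0.25×11.625 = 87.2 kips; rupture φR_n = 0.75×0.6×65×0.25×11.625 = 85.0 kips; take 85.0 kips (rupture).
Tension yield (gross): A_g = 5×0.25 = 1.25 in². φR_n = 0.90 × 50 × 1.25 = 56.3 kips.
Governing: min(147.9, 85.0, 56.3) = 56.3 kips → gross-section yield.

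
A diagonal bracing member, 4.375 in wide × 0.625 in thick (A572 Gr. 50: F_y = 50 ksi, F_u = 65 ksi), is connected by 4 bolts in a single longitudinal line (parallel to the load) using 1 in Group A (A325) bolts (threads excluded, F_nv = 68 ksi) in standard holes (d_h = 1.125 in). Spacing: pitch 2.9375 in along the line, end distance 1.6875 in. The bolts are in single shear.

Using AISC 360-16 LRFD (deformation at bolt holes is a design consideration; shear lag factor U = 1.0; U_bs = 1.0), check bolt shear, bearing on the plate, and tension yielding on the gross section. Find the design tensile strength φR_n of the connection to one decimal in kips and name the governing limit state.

Bolt shear: A_b = π(1)²/4 = 0.7854 in². φR_n = 0.75 × 68 × 0.7854 × 4 × 1 = 160.2 kips.
Bearing (0.625 in plate, F_u = 65 ksi): end bolts L_c = 1.6875 − 1.125/2 = 1.125, R_n = min(1.2×1.125×0.625×65, 2.4×1×0.625×65) = 54.844 kips/bolt; interior L_c = 2.9375 − 1.125 = 1.8125, R_n = 88.359 kips/bolt. φR_n = 0.75 × (1×54.844 + 3×88.359) = 239.9 kips.
Tension yield (gross): A_g = 4.375×0.625 = 2.7344 in². φR_n = 0.90 × 50 × 2.7344 = 123.0 kips.
Governing: min(160.2, 239.9, 123.0) = 123.0 kips → gross-section yield.

123.0 kips (gross-section yield governs)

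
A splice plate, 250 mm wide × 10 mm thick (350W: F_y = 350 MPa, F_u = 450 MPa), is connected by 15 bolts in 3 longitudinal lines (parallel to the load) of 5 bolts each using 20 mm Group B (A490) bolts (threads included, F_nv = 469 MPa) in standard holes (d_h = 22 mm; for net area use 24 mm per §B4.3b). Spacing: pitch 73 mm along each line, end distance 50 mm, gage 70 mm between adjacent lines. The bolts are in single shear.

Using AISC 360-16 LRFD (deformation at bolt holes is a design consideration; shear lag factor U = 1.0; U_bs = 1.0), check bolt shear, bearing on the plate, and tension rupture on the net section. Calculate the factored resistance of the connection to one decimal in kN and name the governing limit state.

600.8 kN (net-section rupture governs)

Bolt shear: A_b = π(20)²/4 = 314.16 mm². φR_n = 0.75 × 469 × 314.16 × 15 × 1 = 1657.6 kN.
Bearing (10 mm plate, F_u = 450 MPa): end bolts L_c = 50 − 22/2 = 39, R_n = min(1.2×39×10×450, 2.4×20×10×450) = 210.6 kN/bolt; interior L_c = 73 − 22 = 51, R_n = 216 kN/bolt. φR_n = 0.75 × (3×210.6 + 12×216) = 2417.9 kN.
Tension rupture (net): A_n = (250 − 3×24)×10 = 1780 mm² (U = 1.0, A_e = A_n). φR_n = 0.75 × 450 × 1780 = 600.8 kN.
Governing: min(1657.6, 2417.9, 600.8) = 600.8 kN → net-section rupture.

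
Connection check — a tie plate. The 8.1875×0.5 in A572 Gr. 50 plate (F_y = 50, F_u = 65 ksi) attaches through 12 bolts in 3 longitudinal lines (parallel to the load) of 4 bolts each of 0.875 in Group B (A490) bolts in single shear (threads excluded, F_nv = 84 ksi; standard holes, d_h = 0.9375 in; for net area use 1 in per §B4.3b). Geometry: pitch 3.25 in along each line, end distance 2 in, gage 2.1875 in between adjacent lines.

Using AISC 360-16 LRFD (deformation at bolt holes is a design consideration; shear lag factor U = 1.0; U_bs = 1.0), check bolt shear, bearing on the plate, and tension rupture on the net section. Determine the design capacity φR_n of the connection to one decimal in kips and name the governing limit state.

Bolt shear: A_b = π(0.875)²/4 = 0.60132 in². φR_n = 0.75 × 84 × 0.60132 × 12 × 1 = 454.6 kips.
Bearing (0.5 in plate, F_u = 65 ksi): end bolts L_c = 2 − 0.9375/2 = 1.53125, R_n = min(1.2×1.53125×0.5×65, 2.4×0.875×0.5×65) = 59.719 kips/bolt; interior L_c = 3.25 − 0.9375 = 2.3125, R_n = 68.25 kips/bolt. φR_n = 0.75 × (3×59.719 + 9×68.25) = 595.1 kips.
Tension rupture (net): A_n = (8.1875 − 3×1)×0.5 = 2.5938 in² (U = 1.0, A_e = A_n). φR_n = 0.75 × 65 × 2.5938 = 126.4 kips.
Governing: min(454.6, 595.1, 126.4) = 126.4 kips → net-section rupture.

126.4 kips (net-section rupture governs)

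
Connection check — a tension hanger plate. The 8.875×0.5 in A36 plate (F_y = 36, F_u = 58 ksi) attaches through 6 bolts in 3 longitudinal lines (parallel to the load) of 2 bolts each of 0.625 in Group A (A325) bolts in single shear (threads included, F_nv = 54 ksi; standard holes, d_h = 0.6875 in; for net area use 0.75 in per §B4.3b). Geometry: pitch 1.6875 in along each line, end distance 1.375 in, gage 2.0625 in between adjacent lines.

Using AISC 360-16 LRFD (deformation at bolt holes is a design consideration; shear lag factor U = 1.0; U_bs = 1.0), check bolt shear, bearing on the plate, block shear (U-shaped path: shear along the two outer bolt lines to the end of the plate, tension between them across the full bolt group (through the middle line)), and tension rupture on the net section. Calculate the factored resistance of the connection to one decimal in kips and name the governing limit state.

74.6 kips (bolt shear governs)

Bolt shear: A_b = π(0.625)²/4 = 0.3068 in². φR_n = 0.75 × 54 × 0.3068 × 6 × 1 = 74.6 kips.
Bearing (0.5 in plate, F_u = 58 ksi): end bolts L_c = 1.375 − 0.6875/2 = 1.03125, R_n = min(1.2×1.03125×0.5×58, 2.4×0.625×0.5×58) = 35.888 kips/bolt; interior L_c = 1.6875 − 0.6875 = 1, R_n = 34.8 kips/bolt. φR_n = 0.75 × (3×35.888 + 3×34.8) = 159.0 kips.
Block shear: shear path 2×[1.375+1×1.6875] = 2×3.0625 in, A_gv = 3.0625, A_nv = 2×(3.0625 − 1.5×0.75)×0.5 = 1.9375 in²; tension across gage: (4.125 − 2×0.75)×0.5 = 1.3125 in². R_n = min(0.6×58×1.9375, 0.6×36×3.0625) + 1.0×58×1.3125 = min(67.425, 66.15) + 76.125 = 142.28 kips. φR_n = 0.75 × 142.28 = 106.7 kips.
Tension rupture (net): A_n = (8.875 − 3×0.75)×0.5 = 3.3125 in² (U = 1.0, A_e = A_n). φR_n = 0.75 × 58 × 3.3125 = 144.1 kips.
Governing: min(74.6, 159.0, 106.7, 144.1) = 74.6 kips → bolt shear.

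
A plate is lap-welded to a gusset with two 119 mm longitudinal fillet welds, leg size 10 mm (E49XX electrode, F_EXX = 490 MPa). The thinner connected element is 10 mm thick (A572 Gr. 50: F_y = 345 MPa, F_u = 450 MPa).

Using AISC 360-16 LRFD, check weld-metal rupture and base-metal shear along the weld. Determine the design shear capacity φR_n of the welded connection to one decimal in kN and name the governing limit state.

Weld metal: throat = 0.707×10 = 7.07 mm, L = 2×119 = 238 mm. φR_n = 0.75 × 0.6 × 490 × 7.07 × 238 = 371.0 kN.
Base metal shear (10 mm plate): yield φR_n = 1.0×0.6×345×10×238 = 492.7 kN; rupture φR_n = 0.75×0.6×450×10×238 = 482.0 kN; take 482.0 kN (rupture).
Governing: min(371.0, 482.0) = 371.0 kN → weld metal.

371.0 kN (weld metal governs)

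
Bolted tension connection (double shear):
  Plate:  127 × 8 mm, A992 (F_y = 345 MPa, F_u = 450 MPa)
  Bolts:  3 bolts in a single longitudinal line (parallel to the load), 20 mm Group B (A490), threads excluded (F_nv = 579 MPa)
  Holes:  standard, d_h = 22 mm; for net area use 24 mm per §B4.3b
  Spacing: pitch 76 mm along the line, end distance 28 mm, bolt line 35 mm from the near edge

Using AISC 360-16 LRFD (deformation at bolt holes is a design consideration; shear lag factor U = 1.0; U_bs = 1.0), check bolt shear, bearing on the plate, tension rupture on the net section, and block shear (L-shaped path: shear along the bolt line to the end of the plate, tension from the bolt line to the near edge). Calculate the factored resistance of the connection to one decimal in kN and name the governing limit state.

Bolt shear: A_b = π(20)²/4 = 314.16 mm². φR_n = 0.75 × 579 × 314.16 × 3 × 2 = 818.5 kN.
Bearing (8 mm plate, F_u = 450 MPa): end bolts L_c = 28 − 22/2 = 17, R_n = min(1.2×17×8×450, 2.4×20×8×450) = 73.44 kN/bolt; interior L_c = 76 − 22 = 54, R_n = 172.8 kN/bolt. φR_n = 0.75 × (1×73.44 + 2×172.8) = 314.3 kN.
Tension rupture (net): A_n = (127 − 1×24)×8 = 824 mm² (U = 1.0, A_e = A_n). φR_n = 0.75 × 450 × 824 = 278.1 kN.
Block shear: shear path 1×[28+2×76] = 1×180 mm, A_gv = 1440, A_nv = 1×(180 − 2.5×24)×8 = 960 mm²; tension to near edge: (35 − 0.5×24)×8 = 184 mm². R_n = min(0.6×450×960, 0.6×345×1440) + 1.0×450×184 = min(259.2, 298.08) + 82.8 = 342 kN. φR_n = 0.75 × 342 = 256.5 kN.
Governing: min(818.5, 314.3, 278.1, 256.5) = 256.5 kN → block shear.

256.5 kN (block shear governs)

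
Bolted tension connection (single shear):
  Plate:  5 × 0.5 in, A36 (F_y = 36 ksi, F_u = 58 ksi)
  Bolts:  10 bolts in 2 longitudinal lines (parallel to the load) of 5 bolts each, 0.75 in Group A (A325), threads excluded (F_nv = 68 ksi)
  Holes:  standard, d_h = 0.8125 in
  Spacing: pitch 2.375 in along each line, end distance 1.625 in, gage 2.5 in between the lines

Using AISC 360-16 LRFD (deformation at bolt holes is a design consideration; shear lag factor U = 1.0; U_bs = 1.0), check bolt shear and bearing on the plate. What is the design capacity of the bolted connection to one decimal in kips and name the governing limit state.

225.3 kips (bolt shear governs)

Bolt shear: A_b = π(0.75)²/4 = 0.44179 in². φR_n = 0.75 × 68 × 0.44179 × 10 × 1 = 225.3 kips.
Bearing (0.5 in plate, F_u = 58 ksi): end bolts L_c = 1.625 − 0.8125/2 = 1.21875, R_n = min(1.2×1.21875×0.5×58, 2.4×0.75×0.5×58) = 42.413 kips/bolt; interior L_c = 2.375 − 0.8125 = 1.5625, R_n = 52.2 kips/bolt. φR_n = 0.75 × (2×42.413 + 8×52.2) = 376.8 kips.
Governing: min(225.3, 376.8) = 225.3 kips → bolt shear.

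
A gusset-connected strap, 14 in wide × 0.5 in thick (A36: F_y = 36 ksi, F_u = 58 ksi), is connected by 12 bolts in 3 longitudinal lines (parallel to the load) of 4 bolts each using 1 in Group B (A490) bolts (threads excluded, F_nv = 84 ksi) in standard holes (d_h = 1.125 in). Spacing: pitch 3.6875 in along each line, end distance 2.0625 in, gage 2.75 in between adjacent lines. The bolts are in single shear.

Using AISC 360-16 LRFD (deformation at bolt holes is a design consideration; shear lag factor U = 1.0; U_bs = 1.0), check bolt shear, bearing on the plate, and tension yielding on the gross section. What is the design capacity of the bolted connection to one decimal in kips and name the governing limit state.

226.8 kips (gross-section yield governs)

Bolt shear: A_b = π(1)²/4 = 0.7854 in². φR_n = 0.75 × 84 × 0.7854 × 12 × 1 = 593.8 kips.
Bearing (0.5 in plate, F_u = 58 ksi): end bolts L_c = 2.0625 − 1.125/2 = 1.5, R_n = min(1.2×1.5×0.5×58, 2.4×1×0.5×58) = 52.2 kips/bolt; interior L_c = 3.6875 − 1.125 = 2.5625, R_n = 69.6 kips/bolt. φR_n = 0.75 × (3×52.2 + 9×69.6) = 587.3 kips.
Tension yield (gross): A_g = 14×0.5 = 7 in². φR_n = 0.90 × 36 × 7 = 226.8 kips.
Governing: min(593.8, 587.3, 226.8) = 226.8 kips → gross-section yield.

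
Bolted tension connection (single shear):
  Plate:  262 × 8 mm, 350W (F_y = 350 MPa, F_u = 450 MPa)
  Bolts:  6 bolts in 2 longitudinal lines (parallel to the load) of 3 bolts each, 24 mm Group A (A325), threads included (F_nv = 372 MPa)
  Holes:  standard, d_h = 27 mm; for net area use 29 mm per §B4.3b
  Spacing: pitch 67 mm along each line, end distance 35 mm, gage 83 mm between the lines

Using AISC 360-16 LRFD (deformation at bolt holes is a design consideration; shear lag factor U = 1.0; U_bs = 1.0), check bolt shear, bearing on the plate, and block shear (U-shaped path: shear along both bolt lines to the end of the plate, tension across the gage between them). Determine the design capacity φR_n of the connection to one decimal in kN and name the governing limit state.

Bolt shear: A_b = π(24)²/4 = 452.39 mm². φR_n = 0.75 × 372 × 452.39 × 6 × 1 = 757.3 kN.
Bearing (8 mm plate, F_u = 450 MPa): end bolts L_c = 35 − 27/2 = 21.5, R_n = min(1.2×21.5×8×450, 2.4×24×8×450) = 92.88 kN/bolt; interior L_c = 67 − 27 = 40, R_n = 172.8 kN/bolt. φR_n = 0.75 × (2×92.88 + 4×172.8) = 657.7 kN.
Block shear: shear path 2×[35+2×67] = 2×169 mm, A_gv = 2704, A_nv = 2×(169 − 2.5×29)×8 = 1544 mm²; tension across gage: (83 − 1×29)×8 = 432 mm². R_n = min(0.6×450×1544, 0.6×350×2704) + 1.0×450×432 = min(416.88, 567.84) + 194.4 = 611.28 kN. φR_n = 0.75 × 611.28 = 458.5 kN.
Governing: min(757.3, 657.7, 458.5) = 458.5 kN → block shear.

458.5 kN (block shear governs)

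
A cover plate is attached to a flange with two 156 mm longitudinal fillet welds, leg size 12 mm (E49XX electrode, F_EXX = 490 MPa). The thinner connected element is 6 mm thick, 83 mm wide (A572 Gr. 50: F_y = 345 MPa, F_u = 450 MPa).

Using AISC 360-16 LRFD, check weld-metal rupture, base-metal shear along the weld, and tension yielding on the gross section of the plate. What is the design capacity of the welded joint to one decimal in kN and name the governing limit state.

Weld metal: throat = 0.707×12 = 8.484 mm, L = 2×156 = 312 mm. φR_n = 0.75 × 0.6 × 490 × 8.484 × 312 = 583.7 kN.
Base metal shear (6 mm plate): yield φR_n = 1.0×0.6×345×6×312 = 387.5 kN; rupture φR_n = 0.75×0.6×450×6×312 = 379.1 kN; take 379.1 kN (rupture).
Tension yield (gross): A_g = 83×6 = 498 mm². φR_n = 0.90 × 345 × 498 = 154.6 kN.
Governing: min(583.7, 379.1, 154.6) = 154.6 kN → gross-section yield.

154.6 kN (gross-section yield governs)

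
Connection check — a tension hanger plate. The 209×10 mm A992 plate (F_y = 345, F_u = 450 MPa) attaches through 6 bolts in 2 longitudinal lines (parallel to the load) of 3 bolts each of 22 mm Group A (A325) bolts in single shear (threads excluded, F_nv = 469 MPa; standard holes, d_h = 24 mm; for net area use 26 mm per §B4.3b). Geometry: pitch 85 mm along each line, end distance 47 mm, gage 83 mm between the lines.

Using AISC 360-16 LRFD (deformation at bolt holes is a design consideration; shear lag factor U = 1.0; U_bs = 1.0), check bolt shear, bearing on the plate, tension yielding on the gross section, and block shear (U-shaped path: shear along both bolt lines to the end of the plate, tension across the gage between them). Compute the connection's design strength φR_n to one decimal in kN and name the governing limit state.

648.9 kN (gross-section yield governs)

Bolt shear: A_b = π(22)²/4 = 380.13 mm². φR_n = 0.75 × 469 × 380.13 × 6 × 1 = 802.3 kN.
Bearing (10 mm plate, F_u = 450 MPa): end bolts L_c = 47 − 24/2 = 35, R_n = min(1.2×35×10×450, 2.4×22×10×450) = 189 kN/bolt; interior L_c = 85 − 24 = 61, R_n = 237.6 kN/bolt. φR_n = 0.75 × (2×189 + 4×237.6) = 996.3 kN.
Tension yield (gross): A_g = 209×10 = 2090 mm². φR_n = 0.90 × 345 × 2090 = 648.9 kN.
Block shear: shear path 2×[47+2×85] = 2×217 mm, A_gv = 4340, A_nv = 2×(217 − 2.5×26)×10 = 3040 mm²; tension across gage: (83 − 1×26)×10 = 570 mm². R_n = min(0.6×450×3040, 0.6×345×4340) + 1.0×450×570 = min(820.8, 898.38) + 256.5 = 1077.3 kN. φR_n = 0.75 × 1077.3 = 808.0 kN.
Governing: min(802.3, 996.3, 648.9, 808.0) = 648.9 kN → gross-section yield.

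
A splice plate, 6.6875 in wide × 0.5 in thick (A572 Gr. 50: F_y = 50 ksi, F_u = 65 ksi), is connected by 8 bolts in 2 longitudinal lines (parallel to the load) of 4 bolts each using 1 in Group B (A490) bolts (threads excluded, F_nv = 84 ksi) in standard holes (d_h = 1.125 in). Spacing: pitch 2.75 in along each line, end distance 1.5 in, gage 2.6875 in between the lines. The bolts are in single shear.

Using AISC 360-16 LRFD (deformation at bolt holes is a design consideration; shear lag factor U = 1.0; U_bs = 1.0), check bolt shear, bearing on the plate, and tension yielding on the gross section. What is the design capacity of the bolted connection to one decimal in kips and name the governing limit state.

150.5 kips (gross-section yield governs)

Bolt shear: A_b = π(1)²/4 = 0.7854 in². φR_n = 0.75 × 84 × 0.7854 × 8 × 1 = 395.8 kips.
Bearing (0.5 in plate, F_u = 65 ksi): end bolts L_c = 1.5 − 1.125/2 = 0.9375, R_n = min(1.2×0.9375×0.5×65, 2.4×1×0.5×65) = 36.563 kips/bolt; interior L_c = 2.75 − 1.125 = 1.625, R_n = 63.375 kips/bolt. φR_n = 0.75 × (2×36.563 + 6×63.375) = 340.0 kips.
Tension yield (gross): A_g = 6.6875×0.5 = 3.3438 in². φR_n = 0.90 × 50 × 3.3438 = 150.5 kips.
Governing: min(395.8, 340.0, 150.5) = 150.5 kips → gross-section yield.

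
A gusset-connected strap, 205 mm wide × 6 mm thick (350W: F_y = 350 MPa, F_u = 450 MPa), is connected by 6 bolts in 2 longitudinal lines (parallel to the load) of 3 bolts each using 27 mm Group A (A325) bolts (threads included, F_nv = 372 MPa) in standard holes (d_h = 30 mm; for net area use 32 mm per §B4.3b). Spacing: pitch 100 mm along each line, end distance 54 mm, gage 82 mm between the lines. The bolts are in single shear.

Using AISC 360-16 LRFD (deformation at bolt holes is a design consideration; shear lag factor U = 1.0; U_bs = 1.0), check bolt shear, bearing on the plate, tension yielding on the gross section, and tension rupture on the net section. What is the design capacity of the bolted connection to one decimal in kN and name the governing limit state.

285.5 kN (net-section rupture governs)

Bolt shear: A_b = π(27)²/4 = 572.56 mm². φR_n = 0.75 × 372 × 572.56 × 6 × 1 = 958.5 kN.
Bearing (6 mm plate, F_u = 450 MPa): end bolts L_c = 54 − 30/2 = 39, R_n = min(1.2×39×6×450, 2.4×27×6×450) = 126.36 kN/bolt; interior L_c = 100 − 30 = 70, R_n = 174.96 kN/bolt. φR_n = 0.75 × (2×126.36 + 4×174.96) = 714.4 kN.
Tension yield (gross): A_g = 205×6 = 1230 mm². φR_n = 0.90 × 350 × 1230 = 387.5 kN.
Tension rupture (net): A_n = (205 − 2×32)×6 = 846 mm² (U = 1.0, A_e = A_n). φR_n = 0.75 × 450 × 846 = 285.5 kN.
Governing: min(958.5, 714.4, 387.5, 285.5) = 285.5 kN → net-section rupture.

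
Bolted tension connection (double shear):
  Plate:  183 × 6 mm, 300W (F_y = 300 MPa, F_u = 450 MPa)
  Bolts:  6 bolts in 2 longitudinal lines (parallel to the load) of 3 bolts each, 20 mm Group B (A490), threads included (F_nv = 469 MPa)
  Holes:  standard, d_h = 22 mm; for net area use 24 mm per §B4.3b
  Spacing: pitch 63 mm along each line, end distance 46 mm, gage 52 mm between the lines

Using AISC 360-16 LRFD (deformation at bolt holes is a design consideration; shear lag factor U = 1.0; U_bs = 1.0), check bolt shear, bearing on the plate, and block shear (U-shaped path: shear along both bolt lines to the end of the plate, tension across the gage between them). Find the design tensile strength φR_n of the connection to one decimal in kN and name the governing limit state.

328.9 kN (block shear governs)

Bolt shear: A_b = π(20)²/4 = 314.16 mm². φR_n = 0.75 × 469 × 314.16 × 6 × 2 = 1326.1 kN.
Bearing (6 mm plate, F_u = 450 MPa): end bolts L_c = 46 − 22/2 = 35, R_n = min(1.2×35×6×450, 2.4×20×6×450) = 113.4 kN/bolt; interior L_c = 63 − 22 = 41, R_n = 129.6 kN/bolt. φR_n = 0.75 × (2×113.4 + 4×129.6) = 558.9 kN.
Block shear: shear path 2×[46+2×63] = 2×172 mm, A_gv = 2064, A_nv = 2×(172 − 2.5×24)×6 = 1344 mm²; tension across gage: (52 − 1×24)×6 = 168 mm². R_n = min(0.6×450×1344, 0.6×300×2064) + 1.0×450×168 = min(362.88, 371.52) + 75.6 = 438.48 kN. φR_n = 0.75 × 438.48 = 328.9 kN.
Governing: min(1326.1, 558.9, 328.9) = 328.9 kN → block shear.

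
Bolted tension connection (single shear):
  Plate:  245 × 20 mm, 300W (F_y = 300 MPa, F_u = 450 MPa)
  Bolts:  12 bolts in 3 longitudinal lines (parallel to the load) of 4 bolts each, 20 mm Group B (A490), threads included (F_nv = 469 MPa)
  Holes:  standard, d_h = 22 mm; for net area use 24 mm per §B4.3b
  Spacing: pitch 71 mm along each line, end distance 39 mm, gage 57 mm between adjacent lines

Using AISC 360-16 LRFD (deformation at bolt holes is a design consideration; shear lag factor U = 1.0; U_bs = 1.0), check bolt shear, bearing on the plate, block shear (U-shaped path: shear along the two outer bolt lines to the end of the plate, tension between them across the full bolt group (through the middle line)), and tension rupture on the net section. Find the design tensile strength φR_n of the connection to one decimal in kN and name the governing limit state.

1167.8 kN (net-section rupture governs)

Bolt shear: A_b = π(20)²/4 = 314.16 mm². φR_n = 0.75 × 469 × 314.16 × 12 × 1 = 1326.1 kN.
Bearing (20 mm plate, F_u = 450 MPa): end bolts L_c = 39 − 22/2 = 28, R_n = min(1.2×28×20×450, 2.4×20×20×450) = 302.4 kN/bolt; interior L_c = 71 − 22 = 49, R_n = 432 kN/bolt. φR_n = 0.75 × (3×302.4 + 9×432) = 3596.4 kN.
Block shear: shear path 2×[39+3×71] = 2×252 mm, A_gv = 10080, A_nv = 2×(252 − 3.5×24)×20 = 6720 mm²; tension across gage: (114 − 2×24)×20 = 1320 mm². R_n = min(0.6×450×6720, 0.6×300×10080) + 1.0×450×1320 = min(1814.4, 1814.4) + 594 = 2408.4 kN. φR_n = 0.75 × 2408.4 = 1806.3 kN.
Tension rupture (net): A_n = (245 − 3×24)×20 = 3460 mm² (U = 1.0, A_e = A_n). φR_n = 0.75 × 450 × 3460 = 1167.8 kN.
Governing: min(1326.1, 3596.4, 1806.3, 1167.8) = 1167.8 kN → net-section rupture.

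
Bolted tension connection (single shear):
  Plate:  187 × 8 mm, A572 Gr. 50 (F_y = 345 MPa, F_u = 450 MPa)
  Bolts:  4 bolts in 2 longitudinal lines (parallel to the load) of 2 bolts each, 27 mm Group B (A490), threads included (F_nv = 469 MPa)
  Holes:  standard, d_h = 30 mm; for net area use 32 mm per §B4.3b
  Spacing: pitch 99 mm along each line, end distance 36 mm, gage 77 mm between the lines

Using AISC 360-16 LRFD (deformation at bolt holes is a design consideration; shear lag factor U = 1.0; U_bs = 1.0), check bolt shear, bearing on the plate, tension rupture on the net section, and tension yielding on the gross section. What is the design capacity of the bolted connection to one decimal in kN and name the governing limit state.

Bolt shear: A_b = π(27)²/4 = 572.56 mm². φR_n = 0.75 × 469 × 572.56 × 4 × 1 = 805.6 kN.
Bearing (8 mm plate, F_u = 450 MPa): end bolts L_c = 36 − 30/2 = 21, R_n = min(1.2×21×8×450, 2.4×27×8×450) = 90.72 kN/bolt; interior L_c = 99 − 30 = 69, R_n = 233.28 kN/bolt. φR_n = 0.75 × (2×90.72 + 2×233.28) = 486.0 kN.
Tension rupture (net): A_n = (187 − 2×32)×8 = 984 mm² (U = 1.0, A_e = A_n). φR_n = 0.75 × 450 × 984 = 332.1 kN.
Tension yield (gross): A_g = 187×8 = 1496 mm². φR_n = 0.90 × 345 × 1496 = 464.5 kN.
Governing: min(805.6, 486.0, 332.1, 464.5) = 332.1 kN → net-section rupture.

332.1 kN (net-section rupture governs)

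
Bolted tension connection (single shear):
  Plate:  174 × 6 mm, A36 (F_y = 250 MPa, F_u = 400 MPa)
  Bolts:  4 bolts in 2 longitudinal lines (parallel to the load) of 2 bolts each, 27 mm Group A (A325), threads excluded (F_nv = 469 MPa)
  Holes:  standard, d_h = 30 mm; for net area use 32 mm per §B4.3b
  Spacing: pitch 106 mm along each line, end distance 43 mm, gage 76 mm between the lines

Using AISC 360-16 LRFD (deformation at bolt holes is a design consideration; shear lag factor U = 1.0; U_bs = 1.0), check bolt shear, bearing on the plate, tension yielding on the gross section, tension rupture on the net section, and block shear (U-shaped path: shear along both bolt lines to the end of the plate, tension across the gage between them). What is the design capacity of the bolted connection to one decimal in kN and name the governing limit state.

198.0 kN (net-section rupture governs)

Bolt shear: A_b = π(27)²/4 = 572.56 mm². φR_n = 0.75 × 469 × 572.56 × 4 × 1 = 805.6 kN.
Bearing (6 mm plate, F_u = 400 MPa): end bolts L_c = 43 − 30/2 = 28, R_n = min(1.2×28×6×400, 2.4×27×6×400) = 80.64 kN/bolt; interior L_c = 106 − 30 = 76, R_n = 155.52 kN/bolt. φR_n = 0.75 × (2×80.64 + 2×155.52) = 354.2 kN.
Tension yield (gross): A_g = 174×6 = 1044 mm². φR_n = 0.90 × 250 × 1044 = 234.9 kN.
Tension rupture (net): A_n = (174 − 2×32)×6 = 660 mm² (U = 1.0, A_e = A_n). φR_n = 0.75 × 400 × 660 = 198.0 kN.
Block shear: shear path 2×[43+1×106] = 2×149 mm, A_gv = 1788, A_nv = 2×(149 − 1.5×32)×6 = 1212 mm²; tension across gage: (76 − 1×32)×6 = 264 mm². R_n = min(0.6×400×1212, 0.6×250×1788) + 1.0×400×264 = min(290.88, 268.2) + 105.6 = 373.8 kN. φR_n = 0.75 × 373.8 = 280.4 kN.
Governing: min(805.6, 354.2, 234.9, 198.0, 280.4) = 198.0 kN → net-section rupture.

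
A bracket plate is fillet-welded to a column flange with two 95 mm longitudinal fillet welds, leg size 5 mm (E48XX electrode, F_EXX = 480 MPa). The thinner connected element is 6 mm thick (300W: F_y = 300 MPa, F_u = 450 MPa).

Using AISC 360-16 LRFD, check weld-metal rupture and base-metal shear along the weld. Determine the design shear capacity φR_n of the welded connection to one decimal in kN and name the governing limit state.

145.1 kN (weld metal governs)

Weld metal: throat = 0.707×5 = 3.535 mm, L = 2×95 = 190 mm. φR_n = 0.75 × 0.6 × 480 × 3.535 × 190 = 145.1 kN.
Base metal shear (6 mm plate): yield φR_n = 1.0×0.6×300×6×190 = 205.2 kN; rupture φR_n = 0.75×0.6×450×6×190 = 230.9 kN; take 205.2 kN (yield).
Governing: min(145.1, 205.2) = 145.1 kN → weld metal.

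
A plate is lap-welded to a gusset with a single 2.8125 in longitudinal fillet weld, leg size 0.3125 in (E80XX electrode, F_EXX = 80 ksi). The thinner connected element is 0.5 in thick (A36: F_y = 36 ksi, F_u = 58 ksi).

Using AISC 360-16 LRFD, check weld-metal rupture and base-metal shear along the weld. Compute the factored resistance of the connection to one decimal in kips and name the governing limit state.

Weld metal: throat = 0.707×0.3125 = 0.22094 in, L = 2.8125 in. φR_n = 0.75 × 0.6 × 80 × 0.22094 × 2.8125 = 22.4 kips.
Base metal shear (0.5 in plate): yield φR_n = 1.0×0.6×36×0.5×2.8125 = 30.4 kips; rupture φR_n = 0.75×0.6×58×0.5×2.8125 = 36.7 kips; take 30.4 kips (yield).
Governing: min(22.4, 30.4) = 22.4 kips → weld metal.

22.4 kips (weld metal governs)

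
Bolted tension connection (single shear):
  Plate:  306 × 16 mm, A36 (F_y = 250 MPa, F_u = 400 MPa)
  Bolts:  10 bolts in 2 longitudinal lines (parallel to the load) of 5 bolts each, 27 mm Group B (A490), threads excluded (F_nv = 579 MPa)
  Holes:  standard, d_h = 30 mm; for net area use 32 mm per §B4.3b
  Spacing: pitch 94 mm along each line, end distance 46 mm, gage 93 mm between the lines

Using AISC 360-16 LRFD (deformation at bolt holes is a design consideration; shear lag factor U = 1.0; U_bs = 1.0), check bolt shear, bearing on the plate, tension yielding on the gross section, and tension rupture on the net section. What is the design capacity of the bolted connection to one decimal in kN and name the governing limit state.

Bolt shear: A_b = π(27)²/4 = 572.56 mm². φR_n = 0.75 × 579 × 572.56 × 10 × 1 = 2486.3 kN.
Bearing (16 mm plate, F_u = 400 MPa): end bolts L_c = 46 − 30/2 = 31, R_n = min(1.2×31×16×400, 2.4×27×16×400) = 238.08 kN/bolt; interior L_c = 94 − 30 = 64, R_n = 414.72 kN/bolt. φR_n = 0.75 × (2×238.08 + 8×414.72) = 2845.4 kN.
Tension yield (gross): A_g = 306×16 = 4896 mm². φR_n = 0.90 × 250 × 4896 = 1101.6 kN.
Tension rupture (net): A_n = (306 − 2×32)×16 = 3872 mm² (U = 1.0, A_e = A_n). φR_n = 0.75 × 400 × 3872 = 1161.6 kN.
Governing: min(2486.3, 2845.4, 1101.6, 1161.6) = 1101.6 kN → gross-section yield.

1101.6 kN (gross-section yield governs)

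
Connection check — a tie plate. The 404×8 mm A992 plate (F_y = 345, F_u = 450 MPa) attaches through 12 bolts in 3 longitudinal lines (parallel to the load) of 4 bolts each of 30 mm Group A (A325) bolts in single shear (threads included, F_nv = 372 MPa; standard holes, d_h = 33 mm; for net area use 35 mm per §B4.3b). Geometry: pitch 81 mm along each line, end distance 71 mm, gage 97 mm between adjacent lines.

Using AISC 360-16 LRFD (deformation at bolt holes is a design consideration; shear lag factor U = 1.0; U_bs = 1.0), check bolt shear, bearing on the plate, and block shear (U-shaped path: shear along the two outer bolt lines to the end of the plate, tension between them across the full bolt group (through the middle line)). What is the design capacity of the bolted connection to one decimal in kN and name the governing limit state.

Bolt shear: A_b = π(30)²/4 = 706.86 mm². φR_n = 0.75 × 372 × 706.86 × 12 × 1 = 2366.6 kN.
Bearing (8 mm plate, F_u = 450 MPa): end bolts L_c = 71 − 33/2 = 54.5, R_n = min(1.2×54.5×8×450, 2.4×30×8×450) = 235.44 kN/bolt; interior L_c = 81 − 33 = 48, R_n = 207.36 kN/bolt. φR_n = 0.75 × (3×235.44 + 9×207.36) = 1929.4 kN.
Block shear: shear path 2×[71+3×81] = 2×314 mm, A_gv = 5024, A_nv = 2×(314 − 3.5×35)×8 = 3064 mm²; tension across gage: (194 − 2×35)×8 = 992 mm². R_n = min(0.6×450×3064, 0.6×345×5024) + 1.0×450×992 = min(827.28, 1040) + 446.4 = 1273.7 kN. φR_n = 0.75 × 1273.7 = 955.3 kN.
Governing: min(2366.6, 1929.4, 955.3) = 955.3 kN → block shear.

955.3 kN (block shear governs)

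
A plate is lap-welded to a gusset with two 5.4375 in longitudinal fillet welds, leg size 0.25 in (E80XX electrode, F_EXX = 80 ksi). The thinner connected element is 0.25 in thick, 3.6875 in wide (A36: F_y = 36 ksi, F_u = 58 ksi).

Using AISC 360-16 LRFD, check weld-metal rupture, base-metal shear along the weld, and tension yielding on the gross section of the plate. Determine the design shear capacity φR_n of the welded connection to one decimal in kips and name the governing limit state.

29.9 kips (gross-section yield governs)

Weld metal: throat = 0.707×0.25 = 0.17675 in, L = 2×5.4375 = 10.875 in. φR_n = 0.75 × 0.6 × 80 × 0.17675 × 10.875 = 69.2 kips.
Base metal shear (0.25 in plate): yield φR_n = 1.0×0.6×36×0.25×10.875 = 58.7 kips; rupture φR_n = 0.75×0.6×58×0.25×10.875 = 71.0 kips; take 58.7 kips (yield).
Tension yield (gross): A_g = 3.6875×0.25 = 0.92188 in². φR_n = 0.90 × 36 × 0.92188 = 29.9 kips.
Governing: min(69.2, 58.7, 29.9) = 29.9 kips → gross-section yield.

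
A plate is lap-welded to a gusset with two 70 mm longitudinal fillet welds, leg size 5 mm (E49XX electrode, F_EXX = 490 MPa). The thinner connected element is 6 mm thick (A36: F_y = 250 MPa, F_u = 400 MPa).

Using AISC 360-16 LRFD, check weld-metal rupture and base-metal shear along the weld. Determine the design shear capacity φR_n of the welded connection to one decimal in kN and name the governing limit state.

109.1 kN (weld metal governs)

Weld metal: throat = 0.707×5 = 3.535 mm, L = 2×70 = 140 mm. φR_n = 0.75 × 0.6 × 490 × 3.535 × 140 = 109.1 kN.
Base metal shear (6 mm plate): yield φR_n = 1.0×0.6×250×6×140 = 126.0 kN; rupture φR_n = 0.75×0.6×400×6×140 = 151.2 kN; take 126.0 kN (yield).
Governing: min(109.1, 126.0) = 109.1 kN → weld metal.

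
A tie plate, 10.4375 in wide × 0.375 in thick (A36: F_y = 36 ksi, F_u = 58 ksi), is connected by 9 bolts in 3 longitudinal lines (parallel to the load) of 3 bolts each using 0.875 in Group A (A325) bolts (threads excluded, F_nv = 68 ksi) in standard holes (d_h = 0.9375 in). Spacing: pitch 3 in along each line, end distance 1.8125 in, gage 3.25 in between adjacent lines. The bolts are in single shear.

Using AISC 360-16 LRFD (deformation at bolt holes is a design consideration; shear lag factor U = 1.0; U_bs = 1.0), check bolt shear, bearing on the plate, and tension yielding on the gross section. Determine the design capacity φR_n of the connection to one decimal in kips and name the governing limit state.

Bolt shear: A_b = π(0.875)²/4 = 0.60132 in². φR_n = 0.75 × 68 × 0.60132 × 9 × 1 = 276.0 kips.
Bearing (0.375 in plate, F_u = 58 ksi): end bolts L_c = 1.8125 − 0.9375/2 = 1.34375, R_n = min(1.2×1.34375×0.375×58, 2.4×0.875×0.375×58) = 35.072 kips/bolt; interior L_c = 3 − 0.9375 = 2.0625, R_n = 45.675 kips/bolt. φR_n = 0.75 × (3×35.072 + 6×45.675) = 284.4 kips.
Tension yield (gross): A_g = 10.4375×0.375 = 3.9141 in². φR_n = 0.90 × 36 × 3.9141 = 126.8 kips.
Governing: min(276.0, 284.4, 126.8) = 126.8 kips → gross-section yield.

126.8 kips (gross-section yield governs)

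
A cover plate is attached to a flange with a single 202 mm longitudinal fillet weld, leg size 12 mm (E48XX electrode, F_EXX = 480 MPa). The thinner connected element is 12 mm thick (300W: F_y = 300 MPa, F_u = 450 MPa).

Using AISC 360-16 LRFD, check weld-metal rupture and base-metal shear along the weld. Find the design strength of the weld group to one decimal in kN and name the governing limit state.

370.2 kN (weld metal governs)

Weld metal: throat = 0.707×12 = 8.484 mm, L = 202 mm. φR_n = 0.75 × 0.6 × 480 × 8.484 × 202 = 370.2 kN.
Base metal shear (12 mm plate): yield φR_n = 1.0×0.6×300×12×202 = 436.3 kN; rupture φR_n = 0.75×0.6×450×12×202 = 490.9 kN; take 436.3 kN (yield).
Governing: min(370.2, 436.3) = 370.2 kN → weld metal.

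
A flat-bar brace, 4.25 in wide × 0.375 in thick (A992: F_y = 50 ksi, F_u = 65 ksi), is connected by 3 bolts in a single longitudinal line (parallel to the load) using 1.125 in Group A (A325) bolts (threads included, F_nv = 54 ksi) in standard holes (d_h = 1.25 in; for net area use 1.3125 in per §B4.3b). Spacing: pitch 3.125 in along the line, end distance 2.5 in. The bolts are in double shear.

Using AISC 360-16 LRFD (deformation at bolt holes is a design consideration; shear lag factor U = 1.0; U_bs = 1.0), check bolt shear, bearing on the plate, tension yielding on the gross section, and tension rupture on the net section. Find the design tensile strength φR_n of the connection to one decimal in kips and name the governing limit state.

53.7 kips (net-section rupture governs)

Bolt shear: A_b = π(1.125)²/4 = 0.99402 in². φR_n = 0.75 × 54 × 0.99402 × 3 × 2 = 241.5 kips.
Bearing (0.375 in plate, F_u = 65 ksi): end bolts L_c = 2.5 − 1.25/2 = 1.875, R_n = min(1.2×1.875×0.375×65, 2.4×1.125×0.375×65) = 54.844 kips/bolt; interior L_c = 3.125 − 1.25 = 1.875, R_n = 54.844 kips/bolt. φR_n = 0.75 × (1×54.844 + 2×54.844) = 123.4 kips.
Tension yield (gross): A_g = 4.25×0.375 = 1.5938 in². φR_n = 0.90 × 50 × 1.5938 = 71.7 kips.
Tension rupture (net): A_n = (4.25 − 1×1.3125)×0.375 = 1.1016 in² (U = 1.0, A_e = A_n). φR_n = 0.75 × 65 × 1.1016 = 53.7 kips.
Governing: min(241.5, 123.4, 71.7, 53.7) = 53.7 kips → net-section rupture.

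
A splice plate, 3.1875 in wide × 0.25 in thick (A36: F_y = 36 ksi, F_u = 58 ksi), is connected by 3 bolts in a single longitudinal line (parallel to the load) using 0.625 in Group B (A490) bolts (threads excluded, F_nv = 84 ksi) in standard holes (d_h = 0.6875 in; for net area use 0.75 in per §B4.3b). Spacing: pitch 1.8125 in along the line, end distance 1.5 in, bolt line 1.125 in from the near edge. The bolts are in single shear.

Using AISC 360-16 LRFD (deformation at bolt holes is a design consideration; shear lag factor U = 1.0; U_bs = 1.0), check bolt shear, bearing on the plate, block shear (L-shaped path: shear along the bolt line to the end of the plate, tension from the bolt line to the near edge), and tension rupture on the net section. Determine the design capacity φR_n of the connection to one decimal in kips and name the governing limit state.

26.5 kips (net-section rupture governs)

Bolt shear: A_b = π(0.625)²/4 = 0.3068 in². φR_n = 0.75 × 84 × 0.3068 × 3 × 1 = 58.0 kips.
Bearing (0.25 in plate, F_u = 58 ksi): end bolts L_c = 1.5 − 0.6875/2 = 1.15625, R_n = min(1.2×1.15625×0.25×58, 2.4×0.625×0.25×58) = 20.119 kips/bolt; interior L_c = 1.8125 − 0.6875 = 1.125, R_n = 19.575 kips/bolt. φR_n = 0.75 × (1×20.119 + 2×19.575) = 44.5 kips.
Block shear: shear path 1×[1.5+2×1.8125] = 1×5.125 in, A_gv = 1.2813, A_nv = 1×(5.125 − 2.5×0.75)×0.25 = 0.8125 in²; tension to near edge: (1.125 − 0.5×0.75)×0.25 = 0.1875 in². R_n = min(0.6×58×0.8125, 0.6×36×1.2813) + 1.0×58×0.1875 = min(28.275, 27.676) + 10.875 = 38.551 kips. φR_n = 0.75 × 38.551 = 28.9 kips.
Tension rupture (net): A_n = (3.1875 − 1×0.75)×0.25 = 0.60938 in² (U = 1.0, A_e = A_n). φR_n = 0.75 × 58 × 0.60938 = 26.5 kips.
Governing: min(58.0, 44.5, 28.9, 26.5) = 26.5 kips → net-section rupture.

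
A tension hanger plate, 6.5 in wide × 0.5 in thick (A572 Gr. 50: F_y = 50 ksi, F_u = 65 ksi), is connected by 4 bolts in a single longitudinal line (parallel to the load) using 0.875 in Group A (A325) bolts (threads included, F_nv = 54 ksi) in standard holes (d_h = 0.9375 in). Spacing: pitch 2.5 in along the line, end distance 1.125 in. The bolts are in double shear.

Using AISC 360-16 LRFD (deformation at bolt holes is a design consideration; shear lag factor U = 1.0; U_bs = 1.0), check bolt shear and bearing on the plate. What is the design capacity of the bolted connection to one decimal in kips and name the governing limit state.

156.3 kips (bearing governs)

Bolt shear: A_b = π(0.875)²/4 = 0.60132 in². φR_n = 0.75 × 54 × 0.60132 × 4 × 2 = 194.8 kips.
Bearing (0.5 in plate, F_u = 65 ksi): end bolts L_c = 1.125 − 0.9375/2 = 0.65625, R_n = min(1.2×0.65625×0.5×65, 2.4×0.875×0.5×65) = 25.594 kips/bolt; interior L_c = 2.5 − 0.9375 = 1.5625, R_n = 60.938 kips/bolt. φR_n = 0.75 × (1×25.594 + 3×60.938) = 156.3 kips.
Governing: min(194.8, 156.3) = 156.3 kips → bearing.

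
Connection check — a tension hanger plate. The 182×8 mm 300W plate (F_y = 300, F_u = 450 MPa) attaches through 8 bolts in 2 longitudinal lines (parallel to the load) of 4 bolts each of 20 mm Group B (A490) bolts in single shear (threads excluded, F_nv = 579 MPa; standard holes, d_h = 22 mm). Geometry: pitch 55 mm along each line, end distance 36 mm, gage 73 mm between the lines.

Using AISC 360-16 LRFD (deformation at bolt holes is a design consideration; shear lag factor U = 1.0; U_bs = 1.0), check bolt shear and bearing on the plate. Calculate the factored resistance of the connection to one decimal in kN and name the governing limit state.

Bolt shear: A_b = π(20)²/4 = 314.16 mm². φR_n = 0.75 × 579 × 314.16 × 8 × 1 = 1091.4 kN.
Bearing (8 mm plate, F_u = 450 MPa): end bolts L_c = 36 − 22/2 = 25, R_n = min(1.2×25×8×450, 2.4×20×8×450) = 108 kN/bolt; interior L_c = 55 − 22 = 33, R_n = 142.56 kN/bolt. φR_n = 0.75 × (2×108 + 6×142.56) = 803.5 kN.
Governing: min(1091.4, 803.5) = 803.5 kN → bearing.

803.5 kN (bearing governs)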